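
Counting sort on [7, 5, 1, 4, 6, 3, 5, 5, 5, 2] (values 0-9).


Input: [7, 5, 1, 4, 6, 3, 5, 5, 5, 2]
Counts: [0, 1, 1, 1, 1, 4, 1, 1, 0, 0]

Sorted: [1, 2, 3, 4, 5, 5, 5, 5, 6, 7]


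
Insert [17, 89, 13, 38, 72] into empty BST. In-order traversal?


Insert 17: root
Insert 89: R from 17
Insert 13: L from 17
Insert 38: R from 17 -> L from 89
Insert 72: R from 17 -> L from 89 -> R from 38

In-order: [13, 17, 38, 72, 89]


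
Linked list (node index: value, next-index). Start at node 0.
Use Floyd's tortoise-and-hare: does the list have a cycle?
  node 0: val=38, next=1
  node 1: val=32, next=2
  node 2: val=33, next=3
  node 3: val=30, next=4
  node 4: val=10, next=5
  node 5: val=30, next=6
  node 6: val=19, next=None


Floyd's tortoise (slow, +1) and hare (fast, +2):
  init: slow=0, fast=0
  step 1: slow=1, fast=2
  step 2: slow=2, fast=4
  step 3: slow=3, fast=6
  step 4: fast -> None, no cycle

Cycle: no


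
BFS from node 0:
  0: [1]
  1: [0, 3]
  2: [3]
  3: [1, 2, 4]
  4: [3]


Visit 0, enqueue [1]
Visit 1, enqueue [3]
Visit 3, enqueue [2, 4]
Visit 2, enqueue []
Visit 4, enqueue []

BFS order: [0, 1, 3, 2, 4]


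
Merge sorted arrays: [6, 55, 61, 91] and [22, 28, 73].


Take 6 from A
Take 22 from B
Take 28 from B
Take 55 from A
Take 61 from A
Take 73 from B

Merged: [6, 22, 28, 55, 61, 73, 91]


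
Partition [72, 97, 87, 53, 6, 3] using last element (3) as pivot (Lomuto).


Pivot: 3
Place pivot at 0: [3, 97, 87, 53, 6, 72]

Partitioned: [3, 97, 87, 53, 6, 72]


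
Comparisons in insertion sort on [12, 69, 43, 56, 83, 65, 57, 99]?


Algorithm: insertion sort
Input: [12, 69, 43, 56, 83, 65, 57, 99]
Sorted: [12, 43, 56, 57, 65, 69, 83, 99]

14


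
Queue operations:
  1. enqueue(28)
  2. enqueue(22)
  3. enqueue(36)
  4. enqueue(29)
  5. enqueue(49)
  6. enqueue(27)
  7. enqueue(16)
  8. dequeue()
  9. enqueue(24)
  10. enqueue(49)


enqueue(28) -> [28]
enqueue(22) -> [28, 22]
enqueue(36) -> [28, 22, 36]
enqueue(29) -> [28, 22, 36, 29]
enqueue(49) -> [28, 22, 36, 29, 49]
enqueue(27) -> [28, 22, 36, 29, 49, 27]
enqueue(16) -> [28, 22, 36, 29, 49, 27, 16]
dequeue()->28, [22, 36, 29, 49, 27, 16]
enqueue(24) -> [22, 36, 29, 49, 27, 16, 24]
enqueue(49) -> [22, 36, 29, 49, 27, 16, 24, 49]

Final queue: [22, 36, 29, 49, 27, 16, 24, 49]


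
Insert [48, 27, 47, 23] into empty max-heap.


Insert 48: [48]
Insert 27: [48, 27]
Insert 47: [48, 27, 47]
Insert 23: [48, 27, 47, 23]

Final heap: [48, 27, 47, 23]


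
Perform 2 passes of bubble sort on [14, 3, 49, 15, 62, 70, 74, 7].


Initial: [14, 3, 49, 15, 62, 70, 74, 7]
Pass 1: [3, 14, 15, 49, 62, 70, 7, 74] (3 swaps)
Pass 2: [3, 14, 15, 49, 62, 7, 70, 74] (1 swaps)

After 2 passes: [3, 14, 15, 49, 62, 7, 70, 74]


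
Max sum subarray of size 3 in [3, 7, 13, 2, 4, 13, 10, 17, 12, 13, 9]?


[0:3]: 23
[1:4]: 22
[2:5]: 19
[3:6]: 19
[4:7]: 27
[5:8]: 40
[6:9]: 39
[7:10]: 42
[8:11]: 34

Max: 42 at [7:10]


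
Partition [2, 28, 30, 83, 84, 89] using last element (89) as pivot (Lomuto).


Pivot: 89
  2 <= 89: advance i (no swap)
  28 <= 89: advance i (no swap)
  30 <= 89: advance i (no swap)
  83 <= 89: advance i (no swap)
  84 <= 89: advance i (no swap)
Place pivot at 5: [2, 28, 30, 83, 84, 89]

Partitioned: [2, 28, 30, 83, 84, 89]


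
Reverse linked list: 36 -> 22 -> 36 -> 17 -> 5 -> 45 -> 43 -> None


Step 1: curr=36, set curr.next=prev(None) | reversed so far: 36
Step 2: curr=22, set curr.next=prev(36) | reversed so far: 22 -> 36
Step 3: curr=36, set curr.next=prev(22) | reversed so far: 36 -> 22 -> 36
Step 4: curr=17, set curr.next=prev(36) | reversed so far: 17 -> 36 -> 22 -> 36
Step 5: curr=5, set curr.next=prev(17) | reversed so far: 5 -> 17 -> 36 -> 22 -> 36
Step 6: curr=45, set curr.next=prev(5) | reversed so far: 45 -> 5 -> 17 -> 36 -> 22 -> 36
Step 7: curr=43, set curr.next=prev(45) | reversed so far: 43 -> 45 -> 5 -> 17 -> 36 -> 22 -> 36

43 -> 45 -> 5 -> 17 -> 36 -> 22 -> 36 -> None


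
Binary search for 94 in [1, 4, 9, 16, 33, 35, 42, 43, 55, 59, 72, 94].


Step 1: lo=0, hi=11, mid=5, val=35
Step 2: lo=6, hi=11, mid=8, val=55
Step 3: lo=9, hi=11, mid=10, val=72
Step 4: lo=11, hi=11, mid=11, val=94

Found at index 11


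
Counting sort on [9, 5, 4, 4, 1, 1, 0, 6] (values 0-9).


Input: [9, 5, 4, 4, 1, 1, 0, 6]
Counts: [1, 2, 0, 0, 2, 1, 1, 0, 0, 1]

Sorted: [0, 1, 1, 4, 4, 5, 6, 9]


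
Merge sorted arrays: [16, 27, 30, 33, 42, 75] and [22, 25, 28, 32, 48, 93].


Take 16 from A
Take 22 from B
Take 25 from B
Take 27 from A
Take 28 from B
Take 30 from A
Take 32 from B
Take 33 from A
Take 42 from A
Take 48 from B
Take 75 from A

Merged: [16, 22, 25, 27, 28, 30, 32, 33, 42, 48, 75, 93]


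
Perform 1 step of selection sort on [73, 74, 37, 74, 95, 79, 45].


Initial: [73, 74, 37, 74, 95, 79, 45]
Step 1: min=37 at 2
  Swap: [37, 74, 73, 74, 95, 79, 45]

After 1 step: [37, 74, 73, 74, 95, 79, 45]


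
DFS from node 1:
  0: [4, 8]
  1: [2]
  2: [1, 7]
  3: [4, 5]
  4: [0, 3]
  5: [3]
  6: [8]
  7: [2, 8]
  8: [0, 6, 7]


Visit 1, push [2]
Visit 2, push [7]
Visit 7, push [8]
Visit 8, push [6, 0]
Visit 0, push [4]
Visit 4, push [3]
Visit 3, push [5]
Visit 5, push []
Visit 6, push []

DFS order: [1, 2, 7, 8, 0, 4, 3, 5, 6]


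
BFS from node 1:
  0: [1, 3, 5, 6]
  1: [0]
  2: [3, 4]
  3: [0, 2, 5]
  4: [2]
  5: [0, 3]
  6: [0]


Visit 1, enqueue [0]
Visit 0, enqueue [3, 5, 6]
Visit 3, enqueue [2]
Visit 5, enqueue []
Visit 6, enqueue []
Visit 2, enqueue [4]
Visit 4, enqueue []

BFS order: [1, 0, 3, 5, 6, 2, 4]


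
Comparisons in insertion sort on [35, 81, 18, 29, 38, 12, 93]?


Algorithm: insertion sort
Input: [35, 81, 18, 29, 38, 12, 93]
Sorted: [12, 18, 29, 35, 38, 81, 93]

14


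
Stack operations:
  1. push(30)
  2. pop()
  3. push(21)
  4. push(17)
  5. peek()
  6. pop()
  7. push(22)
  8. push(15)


push(30) -> [30]
pop()->30, []
push(21) -> [21]
push(17) -> [21, 17]
peek()->17
pop()->17, [21]
push(22) -> [21, 22]
push(15) -> [21, 22, 15]

Final stack: [21, 22, 15]


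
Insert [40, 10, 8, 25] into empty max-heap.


Insert 40: [40]
Insert 10: [40, 10]
Insert 8: [40, 10, 8]
Insert 25: [40, 25, 8, 10]

Final heap: [40, 25, 8, 10]


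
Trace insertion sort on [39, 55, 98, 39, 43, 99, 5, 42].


Initial: [39, 55, 98, 39, 43, 99, 5, 42]
Insert 55: [39, 55, 98, 39, 43, 99, 5, 42]
Insert 98: [39, 55, 98, 39, 43, 99, 5, 42]
Insert 39: [39, 39, 55, 98, 43, 99, 5, 42]
Insert 43: [39, 39, 43, 55, 98, 99, 5, 42]
Insert 99: [39, 39, 43, 55, 98, 99, 5, 42]
Insert 5: [5, 39, 39, 43, 55, 98, 99, 42]
Insert 42: [5, 39, 39, 42, 43, 55, 98, 99]

Sorted: [5, 39, 39, 42, 43, 55, 98, 99]


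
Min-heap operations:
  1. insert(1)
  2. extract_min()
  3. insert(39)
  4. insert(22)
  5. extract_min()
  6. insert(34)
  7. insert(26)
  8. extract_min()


insert(1) -> [1]
extract_min()->1, []
insert(39) -> [39]
insert(22) -> [22, 39]
extract_min()->22, [39]
insert(34) -> [34, 39]
insert(26) -> [26, 39, 34]
extract_min()->26, [34, 39]

Final heap: [34, 39]


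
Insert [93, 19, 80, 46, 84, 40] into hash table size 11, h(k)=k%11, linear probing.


Insert 93: h=5 -> slot 5
Insert 19: h=8 -> slot 8
Insert 80: h=3 -> slot 3
Insert 46: h=2 -> slot 2
Insert 84: h=7 -> slot 7
Insert 40: h=7, 2 probes -> slot 9

Table: [None, None, 46, 80, None, 93, None, 84, 19, 40, None]


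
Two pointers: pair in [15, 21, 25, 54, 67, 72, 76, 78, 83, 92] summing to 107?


lo=0(15)+hi=9(92)=107

Yes: 15+92=107


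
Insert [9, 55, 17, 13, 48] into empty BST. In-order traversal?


Insert 9: root
Insert 55: R from 9
Insert 17: R from 9 -> L from 55
Insert 13: R from 9 -> L from 55 -> L from 17
Insert 48: R from 9 -> L from 55 -> R from 17

In-order: [9, 13, 17, 48, 55]


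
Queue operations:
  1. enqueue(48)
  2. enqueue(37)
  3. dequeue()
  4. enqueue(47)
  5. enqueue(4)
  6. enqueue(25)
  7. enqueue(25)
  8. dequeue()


enqueue(48) -> [48]
enqueue(37) -> [48, 37]
dequeue()->48, [37]
enqueue(47) -> [37, 47]
enqueue(4) -> [37, 47, 4]
enqueue(25) -> [37, 47, 4, 25]
enqueue(25) -> [37, 47, 4, 25, 25]
dequeue()->37, [47, 4, 25, 25]

Final queue: [47, 4, 25, 25]


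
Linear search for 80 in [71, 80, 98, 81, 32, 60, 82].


i=0: 71!=80
i=1: 80==80 found!

Found at 1, 2 comps


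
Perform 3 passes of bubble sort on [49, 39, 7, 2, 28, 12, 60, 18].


Initial: [49, 39, 7, 2, 28, 12, 60, 18]
Pass 1: [39, 7, 2, 28, 12, 49, 18, 60] (6 swaps)
Pass 2: [7, 2, 28, 12, 39, 18, 49, 60] (5 swaps)
Pass 3: [2, 7, 12, 28, 18, 39, 49, 60] (3 swaps)

After 3 passes: [2, 7, 12, 28, 18, 39, 49, 60]


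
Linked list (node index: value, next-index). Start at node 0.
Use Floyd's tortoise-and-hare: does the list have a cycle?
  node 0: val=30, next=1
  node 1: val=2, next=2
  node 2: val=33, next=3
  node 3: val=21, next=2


Floyd's tortoise (slow, +1) and hare (fast, +2):
  init: slow=0, fast=0
  step 1: slow=1, fast=2
  step 2: slow=2, fast=2
  slow == fast at node 2: cycle detected

Cycle: yes


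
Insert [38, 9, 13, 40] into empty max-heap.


Insert 38: [38]
Insert 9: [38, 9]
Insert 13: [38, 9, 13]
Insert 40: [40, 38, 13, 9]

Final heap: [40, 38, 13, 9]


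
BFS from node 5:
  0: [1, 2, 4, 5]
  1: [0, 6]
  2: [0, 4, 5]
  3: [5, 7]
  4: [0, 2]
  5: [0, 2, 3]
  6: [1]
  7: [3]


Visit 5, enqueue [0, 2, 3]
Visit 0, enqueue [1, 4]
Visit 2, enqueue []
Visit 3, enqueue [7]
Visit 1, enqueue [6]
Visit 4, enqueue []
Visit 7, enqueue []
Visit 6, enqueue []

BFS order: [5, 0, 2, 3, 1, 4, 7, 6]


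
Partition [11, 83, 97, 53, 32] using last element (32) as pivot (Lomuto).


Pivot: 32
  11 <= 32: advance i (no swap)
Place pivot at 1: [11, 32, 97, 53, 83]

Partitioned: [11, 32, 97, 53, 83]


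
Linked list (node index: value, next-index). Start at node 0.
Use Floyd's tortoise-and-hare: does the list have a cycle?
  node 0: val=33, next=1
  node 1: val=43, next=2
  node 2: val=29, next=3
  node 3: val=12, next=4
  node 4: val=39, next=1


Floyd's tortoise (slow, +1) and hare (fast, +2):
  init: slow=0, fast=0
  step 1: slow=1, fast=2
  step 2: slow=2, fast=4
  step 3: slow=3, fast=2
  step 4: slow=4, fast=4
  slow == fast at node 4: cycle detected

Cycle: yes


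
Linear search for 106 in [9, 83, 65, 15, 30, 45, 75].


i=0: 9!=106
i=1: 83!=106
i=2: 65!=106
i=3: 15!=106
i=4: 30!=106
i=5: 45!=106
i=6: 75!=106

Not found, 7 comps


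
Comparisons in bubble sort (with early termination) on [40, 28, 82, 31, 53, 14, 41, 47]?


Algorithm: bubble sort (with early termination)
Input: [40, 28, 82, 31, 53, 14, 41, 47]
Sorted: [14, 28, 31, 40, 41, 47, 53, 82]

27


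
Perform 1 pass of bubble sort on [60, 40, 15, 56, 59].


Initial: [60, 40, 15, 56, 59]
Pass 1: [40, 15, 56, 59, 60] (4 swaps)

After 1 pass: [40, 15, 56, 59, 60]


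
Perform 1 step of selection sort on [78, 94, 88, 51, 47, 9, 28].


Initial: [78, 94, 88, 51, 47, 9, 28]
Step 1: min=9 at 5
  Swap: [9, 94, 88, 51, 47, 78, 28]

After 1 step: [9, 94, 88, 51, 47, 78, 28]


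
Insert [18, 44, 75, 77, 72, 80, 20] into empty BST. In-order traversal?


Insert 18: root
Insert 44: R from 18
Insert 75: R from 18 -> R from 44
Insert 77: R from 18 -> R from 44 -> R from 75
Insert 72: R from 18 -> R from 44 -> L from 75
Insert 80: R from 18 -> R from 44 -> R from 75 -> R from 77
Insert 20: R from 18 -> L from 44

In-order: [18, 20, 44, 72, 75, 77, 80]


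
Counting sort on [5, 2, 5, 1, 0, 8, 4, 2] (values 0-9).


Input: [5, 2, 5, 1, 0, 8, 4, 2]
Counts: [1, 1, 2, 0, 1, 2, 0, 0, 1, 0]

Sorted: [0, 1, 2, 2, 4, 5, 5, 8]


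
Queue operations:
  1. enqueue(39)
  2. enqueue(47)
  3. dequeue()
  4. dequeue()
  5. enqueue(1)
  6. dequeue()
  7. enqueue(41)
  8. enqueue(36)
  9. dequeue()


enqueue(39) -> [39]
enqueue(47) -> [39, 47]
dequeue()->39, [47]
dequeue()->47, []
enqueue(1) -> [1]
dequeue()->1, []
enqueue(41) -> [41]
enqueue(36) -> [41, 36]
dequeue()->41, [36]

Final queue: [36]


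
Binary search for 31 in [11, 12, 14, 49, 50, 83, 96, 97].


Step 1: lo=0, hi=7, mid=3, val=49
Step 2: lo=0, hi=2, mid=1, val=12
Step 3: lo=2, hi=2, mid=2, val=14

Not found


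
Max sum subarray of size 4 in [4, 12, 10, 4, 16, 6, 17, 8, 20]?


[0:4]: 30
[1:5]: 42
[2:6]: 36
[3:7]: 43
[4:8]: 47
[5:9]: 51

Max: 51 at [5:9]


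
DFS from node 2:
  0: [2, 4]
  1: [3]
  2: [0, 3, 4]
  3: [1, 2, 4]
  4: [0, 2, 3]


Visit 2, push [4, 3, 0]
Visit 0, push [4]
Visit 4, push [3]
Visit 3, push [1]
Visit 1, push []

DFS order: [2, 0, 4, 3, 1]


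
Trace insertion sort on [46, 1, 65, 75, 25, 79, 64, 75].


Initial: [46, 1, 65, 75, 25, 79, 64, 75]
Insert 1: [1, 46, 65, 75, 25, 79, 64, 75]
Insert 65: [1, 46, 65, 75, 25, 79, 64, 75]
Insert 75: [1, 46, 65, 75, 25, 79, 64, 75]
Insert 25: [1, 25, 46, 65, 75, 79, 64, 75]
Insert 79: [1, 25, 46, 65, 75, 79, 64, 75]
Insert 64: [1, 25, 46, 64, 65, 75, 79, 75]
Insert 75: [1, 25, 46, 64, 65, 75, 75, 79]

Sorted: [1, 25, 46, 64, 65, 75, 75, 79]


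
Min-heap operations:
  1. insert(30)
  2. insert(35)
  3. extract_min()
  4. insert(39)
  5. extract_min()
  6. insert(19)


insert(30) -> [30]
insert(35) -> [30, 35]
extract_min()->30, [35]
insert(39) -> [35, 39]
extract_min()->35, [39]
insert(19) -> [19, 39]

Final heap: [19, 39]


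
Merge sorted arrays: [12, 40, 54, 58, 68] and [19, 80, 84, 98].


Take 12 from A
Take 19 from B
Take 40 from A
Take 54 from A
Take 58 from A
Take 68 from A

Merged: [12, 19, 40, 54, 58, 68, 80, 84, 98]


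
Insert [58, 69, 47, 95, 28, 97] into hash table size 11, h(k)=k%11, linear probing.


Insert 58: h=3 -> slot 3
Insert 69: h=3, 1 probes -> slot 4
Insert 47: h=3, 2 probes -> slot 5
Insert 95: h=7 -> slot 7
Insert 28: h=6 -> slot 6
Insert 97: h=9 -> slot 9

Table: [None, None, None, 58, 69, 47, 28, 95, None, 97, None]


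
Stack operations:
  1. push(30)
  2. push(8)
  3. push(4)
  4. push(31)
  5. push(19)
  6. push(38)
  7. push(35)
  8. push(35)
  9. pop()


push(30) -> [30]
push(8) -> [30, 8]
push(4) -> [30, 8, 4]
push(31) -> [30, 8, 4, 31]
push(19) -> [30, 8, 4, 31, 19]
push(38) -> [30, 8, 4, 31, 19, 38]
push(35) -> [30, 8, 4, 31, 19, 38, 35]
push(35) -> [30, 8, 4, 31, 19, 38, 35, 35]
pop()->35, [30, 8, 4, 31, 19, 38, 35]

Final stack: [30, 8, 4, 31, 19, 38, 35]


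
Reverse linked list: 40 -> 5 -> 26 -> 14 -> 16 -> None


Step 1: curr=40, set curr.next=prev(None) | reversed so far: 40
Step 2: curr=5, set curr.next=prev(40) | reversed so far: 5 -> 40
Step 3: curr=26, set curr.next=prev(5) | reversed so far: 26 -> 5 -> 40
Step 4: curr=14, set curr.next=prev(26) | reversed so far: 14 -> 26 -> 5 -> 40
Step 5: curr=16, set curr.next=prev(14) | reversed so far: 16 -> 14 -> 26 -> 5 -> 40

16 -> 14 -> 26 -> 5 -> 40 -> None


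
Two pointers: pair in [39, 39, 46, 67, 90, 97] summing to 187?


lo=0(39)+hi=5(97)=136
lo=1(39)+hi=5(97)=136
lo=2(46)+hi=5(97)=143
lo=3(67)+hi=5(97)=164
lo=4(90)+hi=5(97)=187

Yes: 90+97=187


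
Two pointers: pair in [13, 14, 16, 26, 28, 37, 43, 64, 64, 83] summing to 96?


lo=0(13)+hi=9(83)=96

Yes: 13+83=96


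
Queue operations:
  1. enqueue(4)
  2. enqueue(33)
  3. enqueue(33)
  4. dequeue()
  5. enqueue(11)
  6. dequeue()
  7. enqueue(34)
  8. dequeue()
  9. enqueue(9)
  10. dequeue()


enqueue(4) -> [4]
enqueue(33) -> [4, 33]
enqueue(33) -> [4, 33, 33]
dequeue()->4, [33, 33]
enqueue(11) -> [33, 33, 11]
dequeue()->33, [33, 11]
enqueue(34) -> [33, 11, 34]
dequeue()->33, [11, 34]
enqueue(9) -> [11, 34, 9]
dequeue()->11, [34, 9]

Final queue: [34, 9]


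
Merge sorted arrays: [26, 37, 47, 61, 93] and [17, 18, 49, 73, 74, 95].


Take 17 from B
Take 18 from B
Take 26 from A
Take 37 from A
Take 47 from A
Take 49 from B
Take 61 from A
Take 73 from B
Take 74 from B
Take 93 from A

Merged: [17, 18, 26, 37, 47, 49, 61, 73, 74, 93, 95]


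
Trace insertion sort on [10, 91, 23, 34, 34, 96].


Initial: [10, 91, 23, 34, 34, 96]
Insert 91: [10, 91, 23, 34, 34, 96]
Insert 23: [10, 23, 91, 34, 34, 96]
Insert 34: [10, 23, 34, 91, 34, 96]
Insert 34: [10, 23, 34, 34, 91, 96]
Insert 96: [10, 23, 34, 34, 91, 96]

Sorted: [10, 23, 34, 34, 91, 96]


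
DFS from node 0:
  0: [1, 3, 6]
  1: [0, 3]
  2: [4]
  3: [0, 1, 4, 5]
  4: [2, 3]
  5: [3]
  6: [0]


Visit 0, push [6, 3, 1]
Visit 1, push [3]
Visit 3, push [5, 4]
Visit 4, push [2]
Visit 2, push []
Visit 5, push []
Visit 6, push []

DFS order: [0, 1, 3, 4, 2, 5, 6]


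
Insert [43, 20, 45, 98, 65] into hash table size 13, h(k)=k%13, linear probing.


Insert 43: h=4 -> slot 4
Insert 20: h=7 -> slot 7
Insert 45: h=6 -> slot 6
Insert 98: h=7, 1 probes -> slot 8
Insert 65: h=0 -> slot 0

Table: [65, None, None, None, 43, None, 45, 20, 98, None, None, None, None]


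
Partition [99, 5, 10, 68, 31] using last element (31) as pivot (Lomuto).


Pivot: 31
  5 <= 31: swap -> [5, 99, 10, 68, 31]
  10 <= 31: swap -> [5, 10, 99, 68, 31]
Place pivot at 2: [5, 10, 31, 68, 99]

Partitioned: [5, 10, 31, 68, 99]


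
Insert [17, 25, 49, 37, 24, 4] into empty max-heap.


Insert 17: [17]
Insert 25: [25, 17]
Insert 49: [49, 17, 25]
Insert 37: [49, 37, 25, 17]
Insert 24: [49, 37, 25, 17, 24]
Insert 4: [49, 37, 25, 17, 24, 4]

Final heap: [49, 37, 25, 17, 24, 4]


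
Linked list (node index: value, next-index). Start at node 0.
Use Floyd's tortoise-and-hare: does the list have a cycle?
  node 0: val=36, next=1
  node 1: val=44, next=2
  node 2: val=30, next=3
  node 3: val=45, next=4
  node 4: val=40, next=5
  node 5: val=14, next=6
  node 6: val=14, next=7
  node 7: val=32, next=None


Floyd's tortoise (slow, +1) and hare (fast, +2):
  init: slow=0, fast=0
  step 1: slow=1, fast=2
  step 2: slow=2, fast=4
  step 3: slow=3, fast=6
  step 4: fast 6->7->None, no cycle

Cycle: no


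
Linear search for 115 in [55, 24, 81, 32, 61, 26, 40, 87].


i=0: 55!=115
i=1: 24!=115
i=2: 81!=115
i=3: 32!=115
i=4: 61!=115
i=5: 26!=115
i=6: 40!=115
i=7: 87!=115

Not found, 8 comps


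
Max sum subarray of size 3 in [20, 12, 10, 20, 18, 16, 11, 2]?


[0:3]: 42
[1:4]: 42
[2:5]: 48
[3:6]: 54
[4:7]: 45
[5:8]: 29

Max: 54 at [3:6]


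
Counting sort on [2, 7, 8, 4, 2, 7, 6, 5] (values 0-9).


Input: [2, 7, 8, 4, 2, 7, 6, 5]
Counts: [0, 0, 2, 0, 1, 1, 1, 2, 1, 0]

Sorted: [2, 2, 4, 5, 6, 7, 7, 8]


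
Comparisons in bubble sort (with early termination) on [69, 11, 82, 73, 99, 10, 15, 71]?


Algorithm: bubble sort (with early termination)
Input: [69, 11, 82, 73, 99, 10, 15, 71]
Sorted: [10, 11, 15, 69, 71, 73, 82, 99]

27


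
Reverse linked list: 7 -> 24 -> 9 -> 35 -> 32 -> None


Step 1: curr=7, set curr.next=prev(None) | reversed so far: 7
Step 2: curr=24, set curr.next=prev(7) | reversed so far: 24 -> 7
Step 3: curr=9, set curr.next=prev(24) | reversed so far: 9 -> 24 -> 7
Step 4: curr=35, set curr.next=prev(9) | reversed so far: 35 -> 9 -> 24 -> 7
Step 5: curr=32, set curr.next=prev(35) | reversed so far: 32 -> 35 -> 9 -> 24 -> 7

32 -> 35 -> 9 -> 24 -> 7 -> None


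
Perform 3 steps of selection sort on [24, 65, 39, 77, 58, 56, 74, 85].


Initial: [24, 65, 39, 77, 58, 56, 74, 85]
Step 1: min=24 at 0
  Swap: [24, 65, 39, 77, 58, 56, 74, 85]
Step 2: min=39 at 2
  Swap: [24, 39, 65, 77, 58, 56, 74, 85]
Step 3: min=56 at 5
  Swap: [24, 39, 56, 77, 58, 65, 74, 85]

After 3 steps: [24, 39, 56, 77, 58, 65, 74, 85]


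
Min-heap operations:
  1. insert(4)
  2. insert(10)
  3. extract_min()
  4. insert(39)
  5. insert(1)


insert(4) -> [4]
insert(10) -> [4, 10]
extract_min()->4, [10]
insert(39) -> [10, 39]
insert(1) -> [1, 39, 10]

Final heap: [1, 39, 10]


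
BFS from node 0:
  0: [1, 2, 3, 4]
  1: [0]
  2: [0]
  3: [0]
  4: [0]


Visit 0, enqueue [1, 2, 3, 4]
Visit 1, enqueue []
Visit 2, enqueue []
Visit 3, enqueue []
Visit 4, enqueue []

BFS order: [0, 1, 2, 3, 4]


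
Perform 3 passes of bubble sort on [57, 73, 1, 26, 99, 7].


Initial: [57, 73, 1, 26, 99, 7]
Pass 1: [57, 1, 26, 73, 7, 99] (3 swaps)
Pass 2: [1, 26, 57, 7, 73, 99] (3 swaps)
Pass 3: [1, 26, 7, 57, 73, 99] (1 swaps)

After 3 passes: [1, 26, 7, 57, 73, 99]


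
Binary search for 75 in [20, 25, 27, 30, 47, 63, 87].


Step 1: lo=0, hi=6, mid=3, val=30
Step 2: lo=4, hi=6, mid=5, val=63
Step 3: lo=6, hi=6, mid=6, val=87

Not found


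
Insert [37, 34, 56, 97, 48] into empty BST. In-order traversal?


Insert 37: root
Insert 34: L from 37
Insert 56: R from 37
Insert 97: R from 37 -> R from 56
Insert 48: R from 37 -> L from 56

In-order: [34, 37, 48, 56, 97]


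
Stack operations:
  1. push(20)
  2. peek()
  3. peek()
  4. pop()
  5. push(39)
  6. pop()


push(20) -> [20]
peek()->20
peek()->20
pop()->20, []
push(39) -> [39]
pop()->39, []

Final stack: []


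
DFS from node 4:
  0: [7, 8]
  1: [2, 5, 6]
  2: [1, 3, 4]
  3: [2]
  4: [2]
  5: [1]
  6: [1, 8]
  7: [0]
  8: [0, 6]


Visit 4, push [2]
Visit 2, push [3, 1]
Visit 1, push [6, 5]
Visit 5, push []
Visit 6, push [8]
Visit 8, push [0]
Visit 0, push [7]
Visit 7, push []
Visit 3, push []

DFS order: [4, 2, 1, 5, 6, 8, 0, 7, 3]


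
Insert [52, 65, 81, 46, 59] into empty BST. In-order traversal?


Insert 52: root
Insert 65: R from 52
Insert 81: R from 52 -> R from 65
Insert 46: L from 52
Insert 59: R from 52 -> L from 65

In-order: [46, 52, 59, 65, 81]


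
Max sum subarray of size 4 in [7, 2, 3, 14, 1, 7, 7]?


[0:4]: 26
[1:5]: 20
[2:6]: 25
[3:7]: 29

Max: 29 at [3:7]


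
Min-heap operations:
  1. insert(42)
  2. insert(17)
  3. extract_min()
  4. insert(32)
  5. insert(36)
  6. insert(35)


insert(42) -> [42]
insert(17) -> [17, 42]
extract_min()->17, [42]
insert(32) -> [32, 42]
insert(36) -> [32, 42, 36]
insert(35) -> [32, 35, 36, 42]

Final heap: [32, 35, 36, 42]


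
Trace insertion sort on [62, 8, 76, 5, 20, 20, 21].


Initial: [62, 8, 76, 5, 20, 20, 21]
Insert 8: [8, 62, 76, 5, 20, 20, 21]
Insert 76: [8, 62, 76, 5, 20, 20, 21]
Insert 5: [5, 8, 62, 76, 20, 20, 21]
Insert 20: [5, 8, 20, 62, 76, 20, 21]
Insert 20: [5, 8, 20, 20, 62, 76, 21]
Insert 21: [5, 8, 20, 20, 21, 62, 76]

Sorted: [5, 8, 20, 20, 21, 62, 76]


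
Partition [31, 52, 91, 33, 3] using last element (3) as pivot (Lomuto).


Pivot: 3
Place pivot at 0: [3, 52, 91, 33, 31]

Partitioned: [3, 52, 91, 33, 31]


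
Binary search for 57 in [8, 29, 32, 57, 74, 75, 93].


Step 1: lo=0, hi=6, mid=3, val=57

Found at index 3


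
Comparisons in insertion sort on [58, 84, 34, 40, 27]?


Algorithm: insertion sort
Input: [58, 84, 34, 40, 27]
Sorted: [27, 34, 40, 58, 84]

10


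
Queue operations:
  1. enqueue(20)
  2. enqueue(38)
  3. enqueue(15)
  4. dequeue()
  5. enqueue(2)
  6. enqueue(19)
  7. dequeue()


enqueue(20) -> [20]
enqueue(38) -> [20, 38]
enqueue(15) -> [20, 38, 15]
dequeue()->20, [38, 15]
enqueue(2) -> [38, 15, 2]
enqueue(19) -> [38, 15, 2, 19]
dequeue()->38, [15, 2, 19]

Final queue: [15, 2, 19]


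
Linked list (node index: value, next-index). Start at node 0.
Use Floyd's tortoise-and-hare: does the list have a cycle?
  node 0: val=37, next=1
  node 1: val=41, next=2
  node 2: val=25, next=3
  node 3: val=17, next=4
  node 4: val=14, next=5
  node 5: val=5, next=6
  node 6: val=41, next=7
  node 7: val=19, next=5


Floyd's tortoise (slow, +1) and hare (fast, +2):
  init: slow=0, fast=0
  step 1: slow=1, fast=2
  step 2: slow=2, fast=4
  step 3: slow=3, fast=6
  step 4: slow=4, fast=5
  step 5: slow=5, fast=7
  step 6: slow=6, fast=6
  slow == fast at node 6: cycle detected

Cycle: yes


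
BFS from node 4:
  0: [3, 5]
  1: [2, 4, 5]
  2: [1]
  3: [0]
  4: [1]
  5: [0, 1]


Visit 4, enqueue [1]
Visit 1, enqueue [2, 5]
Visit 2, enqueue []
Visit 5, enqueue [0]
Visit 0, enqueue [3]
Visit 3, enqueue []

BFS order: [4, 1, 2, 5, 0, 3]


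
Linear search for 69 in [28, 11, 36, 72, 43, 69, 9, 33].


i=0: 28!=69
i=1: 11!=69
i=2: 36!=69
i=3: 72!=69
i=4: 43!=69
i=5: 69==69 found!

Found at 5, 6 comps


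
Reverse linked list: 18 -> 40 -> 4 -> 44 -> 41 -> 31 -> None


Step 1: curr=18, set curr.next=prev(None) | reversed so far: 18
Step 2: curr=40, set curr.next=prev(18) | reversed so far: 40 -> 18
Step 3: curr=4, set curr.next=prev(40) | reversed so far: 4 -> 40 -> 18
Step 4: curr=44, set curr.next=prev(4) | reversed so far: 44 -> 4 -> 40 -> 18
Step 5: curr=41, set curr.next=prev(44) | reversed so far: 41 -> 44 -> 4 -> 40 -> 18
Step 6: curr=31, set curr.next=prev(41) | reversed so far: 31 -> 41 -> 44 -> 4 -> 40 -> 18

31 -> 41 -> 44 -> 4 -> 40 -> 18 -> None


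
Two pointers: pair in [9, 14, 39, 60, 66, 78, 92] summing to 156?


lo=0(9)+hi=6(92)=101
lo=1(14)+hi=6(92)=106
lo=2(39)+hi=6(92)=131
lo=3(60)+hi=6(92)=152
lo=4(66)+hi=6(92)=158
lo=4(66)+hi=5(78)=144

No pair found


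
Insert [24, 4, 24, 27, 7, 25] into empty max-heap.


Insert 24: [24]
Insert 4: [24, 4]
Insert 24: [24, 4, 24]
Insert 27: [27, 24, 24, 4]
Insert 7: [27, 24, 24, 4, 7]
Insert 25: [27, 24, 25, 4, 7, 24]

Final heap: [27, 24, 25, 4, 7, 24]


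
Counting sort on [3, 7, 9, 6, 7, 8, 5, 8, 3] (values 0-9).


Input: [3, 7, 9, 6, 7, 8, 5, 8, 3]
Counts: [0, 0, 0, 2, 0, 1, 1, 2, 2, 1]

Sorted: [3, 3, 5, 6, 7, 7, 8, 8, 9]


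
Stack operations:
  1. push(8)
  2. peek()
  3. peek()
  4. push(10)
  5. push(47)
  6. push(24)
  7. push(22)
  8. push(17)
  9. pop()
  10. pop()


push(8) -> [8]
peek()->8
peek()->8
push(10) -> [8, 10]
push(47) -> [8, 10, 47]
push(24) -> [8, 10, 47, 24]
push(22) -> [8, 10, 47, 24, 22]
push(17) -> [8, 10, 47, 24, 22, 17]
pop()->17, [8, 10, 47, 24, 22]
pop()->22, [8, 10, 47, 24]

Final stack: [8, 10, 47, 24]


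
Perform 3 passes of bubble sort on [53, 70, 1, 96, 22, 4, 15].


Initial: [53, 70, 1, 96, 22, 4, 15]
Pass 1: [53, 1, 70, 22, 4, 15, 96] (4 swaps)
Pass 2: [1, 53, 22, 4, 15, 70, 96] (4 swaps)
Pass 3: [1, 22, 4, 15, 53, 70, 96] (3 swaps)

After 3 passes: [1, 22, 4, 15, 53, 70, 96]


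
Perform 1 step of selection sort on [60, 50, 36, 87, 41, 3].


Initial: [60, 50, 36, 87, 41, 3]
Step 1: min=3 at 5
  Swap: [3, 50, 36, 87, 41, 60]

After 1 step: [3, 50, 36, 87, 41, 60]


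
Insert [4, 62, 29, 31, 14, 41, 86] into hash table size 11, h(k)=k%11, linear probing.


Insert 4: h=4 -> slot 4
Insert 62: h=7 -> slot 7
Insert 29: h=7, 1 probes -> slot 8
Insert 31: h=9 -> slot 9
Insert 14: h=3 -> slot 3
Insert 41: h=8, 2 probes -> slot 10
Insert 86: h=9, 2 probes -> slot 0

Table: [86, None, None, 14, 4, None, None, 62, 29, 31, 41]


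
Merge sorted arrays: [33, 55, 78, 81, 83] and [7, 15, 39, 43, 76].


Take 7 from B
Take 15 from B
Take 33 from A
Take 39 from B
Take 43 from B
Take 55 from A
Take 76 from B

Merged: [7, 15, 33, 39, 43, 55, 76, 78, 81, 83]


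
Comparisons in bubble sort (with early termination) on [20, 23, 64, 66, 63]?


Algorithm: bubble sort (with early termination)
Input: [20, 23, 64, 66, 63]
Sorted: [20, 23, 63, 64, 66]

9


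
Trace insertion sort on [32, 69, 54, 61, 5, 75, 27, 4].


Initial: [32, 69, 54, 61, 5, 75, 27, 4]
Insert 69: [32, 69, 54, 61, 5, 75, 27, 4]
Insert 54: [32, 54, 69, 61, 5, 75, 27, 4]
Insert 61: [32, 54, 61, 69, 5, 75, 27, 4]
Insert 5: [5, 32, 54, 61, 69, 75, 27, 4]
Insert 75: [5, 32, 54, 61, 69, 75, 27, 4]
Insert 27: [5, 27, 32, 54, 61, 69, 75, 4]
Insert 4: [4, 5, 27, 32, 54, 61, 69, 75]

Sorted: [4, 5, 27, 32, 54, 61, 69, 75]


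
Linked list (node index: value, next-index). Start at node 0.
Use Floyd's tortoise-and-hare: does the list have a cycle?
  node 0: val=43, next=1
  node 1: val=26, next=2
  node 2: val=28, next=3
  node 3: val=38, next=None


Floyd's tortoise (slow, +1) and hare (fast, +2):
  init: slow=0, fast=0
  step 1: slow=1, fast=2
  step 2: fast 2->3->None, no cycle

Cycle: no


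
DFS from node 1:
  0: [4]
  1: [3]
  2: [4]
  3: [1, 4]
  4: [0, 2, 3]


Visit 1, push [3]
Visit 3, push [4]
Visit 4, push [2, 0]
Visit 0, push []
Visit 2, push []

DFS order: [1, 3, 4, 0, 2]


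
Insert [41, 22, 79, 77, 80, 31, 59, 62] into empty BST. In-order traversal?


Insert 41: root
Insert 22: L from 41
Insert 79: R from 41
Insert 77: R from 41 -> L from 79
Insert 80: R from 41 -> R from 79
Insert 31: L from 41 -> R from 22
Insert 59: R from 41 -> L from 79 -> L from 77
Insert 62: R from 41 -> L from 79 -> L from 77 -> R from 59

In-order: [22, 31, 41, 59, 62, 77, 79, 80]


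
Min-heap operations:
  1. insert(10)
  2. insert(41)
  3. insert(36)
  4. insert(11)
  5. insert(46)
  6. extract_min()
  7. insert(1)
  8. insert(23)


insert(10) -> [10]
insert(41) -> [10, 41]
insert(36) -> [10, 41, 36]
insert(11) -> [10, 11, 36, 41]
insert(46) -> [10, 11, 36, 41, 46]
extract_min()->10, [11, 41, 36, 46]
insert(1) -> [1, 11, 36, 46, 41]
insert(23) -> [1, 11, 23, 46, 41, 36]

Final heap: [1, 11, 23, 46, 41, 36]


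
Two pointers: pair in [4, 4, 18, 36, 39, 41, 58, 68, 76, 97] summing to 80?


lo=0(4)+hi=9(97)=101
lo=0(4)+hi=8(76)=80

Yes: 4+76=80


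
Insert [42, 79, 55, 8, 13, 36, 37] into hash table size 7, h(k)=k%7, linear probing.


Insert 42: h=0 -> slot 0
Insert 79: h=2 -> slot 2
Insert 55: h=6 -> slot 6
Insert 8: h=1 -> slot 1
Insert 13: h=6, 4 probes -> slot 3
Insert 36: h=1, 3 probes -> slot 4
Insert 37: h=2, 3 probes -> slot 5

Table: [42, 8, 79, 13, 36, 37, 55]


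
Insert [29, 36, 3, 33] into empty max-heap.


Insert 29: [29]
Insert 36: [36, 29]
Insert 3: [36, 29, 3]
Insert 33: [36, 33, 3, 29]

Final heap: [36, 33, 3, 29]


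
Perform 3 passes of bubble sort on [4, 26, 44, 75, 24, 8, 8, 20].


Initial: [4, 26, 44, 75, 24, 8, 8, 20]
Pass 1: [4, 26, 44, 24, 8, 8, 20, 75] (4 swaps)
Pass 2: [4, 26, 24, 8, 8, 20, 44, 75] (4 swaps)
Pass 3: [4, 24, 8, 8, 20, 26, 44, 75] (4 swaps)

After 3 passes: [4, 24, 8, 8, 20, 26, 44, 75]


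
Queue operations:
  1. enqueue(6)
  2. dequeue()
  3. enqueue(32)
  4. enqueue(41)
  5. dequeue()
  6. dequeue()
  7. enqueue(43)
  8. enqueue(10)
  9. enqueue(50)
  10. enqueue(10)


enqueue(6) -> [6]
dequeue()->6, []
enqueue(32) -> [32]
enqueue(41) -> [32, 41]
dequeue()->32, [41]
dequeue()->41, []
enqueue(43) -> [43]
enqueue(10) -> [43, 10]
enqueue(50) -> [43, 10, 50]
enqueue(10) -> [43, 10, 50, 10]

Final queue: [43, 10, 50, 10]


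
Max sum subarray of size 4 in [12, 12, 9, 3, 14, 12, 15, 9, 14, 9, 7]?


[0:4]: 36
[1:5]: 38
[2:6]: 38
[3:7]: 44
[4:8]: 50
[5:9]: 50
[6:10]: 47
[7:11]: 39

Max: 50 at [4:8]


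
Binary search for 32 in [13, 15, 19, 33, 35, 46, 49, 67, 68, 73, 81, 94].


Step 1: lo=0, hi=11, mid=5, val=46
Step 2: lo=0, hi=4, mid=2, val=19
Step 3: lo=3, hi=4, mid=3, val=33

Not found


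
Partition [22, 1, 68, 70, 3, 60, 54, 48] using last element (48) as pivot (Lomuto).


Pivot: 48
  22 <= 48: advance i (no swap)
  1 <= 48: advance i (no swap)
  3 <= 48: swap -> [22, 1, 3, 70, 68, 60, 54, 48]
Place pivot at 3: [22, 1, 3, 48, 68, 60, 54, 70]

Partitioned: [22, 1, 3, 48, 68, 60, 54, 70]


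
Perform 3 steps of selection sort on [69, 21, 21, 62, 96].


Initial: [69, 21, 21, 62, 96]
Step 1: min=21 at 1
  Swap: [21, 69, 21, 62, 96]
Step 2: min=21 at 2
  Swap: [21, 21, 69, 62, 96]
Step 3: min=62 at 3
  Swap: [21, 21, 62, 69, 96]

After 3 steps: [21, 21, 62, 69, 96]


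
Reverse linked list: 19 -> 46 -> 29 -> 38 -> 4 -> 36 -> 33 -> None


Step 1: curr=19, set curr.next=prev(None) | reversed so far: 19
Step 2: curr=46, set curr.next=prev(19) | reversed so far: 46 -> 19
Step 3: curr=29, set curr.next=prev(46) | reversed so far: 29 -> 46 -> 19
Step 4: curr=38, set curr.next=prev(29) | reversed so far: 38 -> 29 -> 46 -> 19
Step 5: curr=4, set curr.next=prev(38) | reversed so far: 4 -> 38 -> 29 -> 46 -> 19
Step 6: curr=36, set curr.next=prev(4) | reversed so far: 36 -> 4 -> 38 -> 29 -> 46 -> 19
Step 7: curr=33, set curr.next=prev(36) | reversed so far: 33 -> 36 -> 4 -> 38 -> 29 -> 46 -> 19

33 -> 36 -> 4 -> 38 -> 29 -> 46 -> 19 -> None


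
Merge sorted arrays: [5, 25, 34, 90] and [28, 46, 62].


Take 5 from A
Take 25 from A
Take 28 from B
Take 34 from A
Take 46 from B
Take 62 from B

Merged: [5, 25, 28, 34, 46, 62, 90]


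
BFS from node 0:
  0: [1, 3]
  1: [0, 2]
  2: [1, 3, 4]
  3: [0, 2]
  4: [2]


Visit 0, enqueue [1, 3]
Visit 1, enqueue [2]
Visit 3, enqueue []
Visit 2, enqueue [4]
Visit 4, enqueue []

BFS order: [0, 1, 3, 2, 4]


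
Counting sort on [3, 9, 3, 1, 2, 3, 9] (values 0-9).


Input: [3, 9, 3, 1, 2, 3, 9]
Counts: [0, 1, 1, 3, 0, 0, 0, 0, 0, 2]

Sorted: [1, 2, 3, 3, 3, 9, 9]


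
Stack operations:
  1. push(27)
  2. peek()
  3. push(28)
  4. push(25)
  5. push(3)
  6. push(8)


push(27) -> [27]
peek()->27
push(28) -> [27, 28]
push(25) -> [27, 28, 25]
push(3) -> [27, 28, 25, 3]
push(8) -> [27, 28, 25, 3, 8]

Final stack: [27, 28, 25, 3, 8]


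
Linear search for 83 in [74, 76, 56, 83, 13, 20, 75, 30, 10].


i=0: 74!=83
i=1: 76!=83
i=2: 56!=83
i=3: 83==83 found!

Found at 3, 4 comps


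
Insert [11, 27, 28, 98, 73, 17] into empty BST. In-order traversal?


Insert 11: root
Insert 27: R from 11
Insert 28: R from 11 -> R from 27
Insert 98: R from 11 -> R from 27 -> R from 28
Insert 73: R from 11 -> R from 27 -> R from 28 -> L from 98
Insert 17: R from 11 -> L from 27

In-order: [11, 17, 27, 28, 73, 98]


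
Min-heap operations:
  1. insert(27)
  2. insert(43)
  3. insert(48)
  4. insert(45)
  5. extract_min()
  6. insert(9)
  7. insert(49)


insert(27) -> [27]
insert(43) -> [27, 43]
insert(48) -> [27, 43, 48]
insert(45) -> [27, 43, 48, 45]
extract_min()->27, [43, 45, 48]
insert(9) -> [9, 43, 48, 45]
insert(49) -> [9, 43, 48, 45, 49]

Final heap: [9, 43, 48, 45, 49]


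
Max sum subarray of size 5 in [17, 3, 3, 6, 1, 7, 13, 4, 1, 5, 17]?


[0:5]: 30
[1:6]: 20
[2:7]: 30
[3:8]: 31
[4:9]: 26
[5:10]: 30
[6:11]: 40

Max: 40 at [6:11]


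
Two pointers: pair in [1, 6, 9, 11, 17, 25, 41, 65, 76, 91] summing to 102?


lo=0(1)+hi=9(91)=92
lo=1(6)+hi=9(91)=97
lo=2(9)+hi=9(91)=100
lo=3(11)+hi=9(91)=102

Yes: 11+91=102


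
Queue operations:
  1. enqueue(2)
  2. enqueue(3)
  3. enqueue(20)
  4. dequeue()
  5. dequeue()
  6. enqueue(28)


enqueue(2) -> [2]
enqueue(3) -> [2, 3]
enqueue(20) -> [2, 3, 20]
dequeue()->2, [3, 20]
dequeue()->3, [20]
enqueue(28) -> [20, 28]

Final queue: [20, 28]


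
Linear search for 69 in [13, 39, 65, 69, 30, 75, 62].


i=0: 13!=69
i=1: 39!=69
i=2: 65!=69
i=3: 69==69 found!

Found at 3, 4 comps


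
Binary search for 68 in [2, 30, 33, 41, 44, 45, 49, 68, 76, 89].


Step 1: lo=0, hi=9, mid=4, val=44
Step 2: lo=5, hi=9, mid=7, val=68

Found at index 7


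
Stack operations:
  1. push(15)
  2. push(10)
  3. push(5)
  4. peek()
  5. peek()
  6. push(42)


push(15) -> [15]
push(10) -> [15, 10]
push(5) -> [15, 10, 5]
peek()->5
peek()->5
push(42) -> [15, 10, 5, 42]

Final stack: [15, 10, 5, 42]


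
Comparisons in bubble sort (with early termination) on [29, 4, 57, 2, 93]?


Algorithm: bubble sort (with early termination)
Input: [29, 4, 57, 2, 93]
Sorted: [2, 4, 29, 57, 93]

10


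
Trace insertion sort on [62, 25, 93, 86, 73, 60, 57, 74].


Initial: [62, 25, 93, 86, 73, 60, 57, 74]
Insert 25: [25, 62, 93, 86, 73, 60, 57, 74]
Insert 93: [25, 62, 93, 86, 73, 60, 57, 74]
Insert 86: [25, 62, 86, 93, 73, 60, 57, 74]
Insert 73: [25, 62, 73, 86, 93, 60, 57, 74]
Insert 60: [25, 60, 62, 73, 86, 93, 57, 74]
Insert 57: [25, 57, 60, 62, 73, 86, 93, 74]
Insert 74: [25, 57, 60, 62, 73, 74, 86, 93]

Sorted: [25, 57, 60, 62, 73, 74, 86, 93]


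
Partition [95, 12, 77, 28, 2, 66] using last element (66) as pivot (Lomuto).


Pivot: 66
  12 <= 66: swap -> [12, 95, 77, 28, 2, 66]
  28 <= 66: swap -> [12, 28, 77, 95, 2, 66]
  2 <= 66: swap -> [12, 28, 2, 95, 77, 66]
Place pivot at 3: [12, 28, 2, 66, 77, 95]

Partitioned: [12, 28, 2, 66, 77, 95]


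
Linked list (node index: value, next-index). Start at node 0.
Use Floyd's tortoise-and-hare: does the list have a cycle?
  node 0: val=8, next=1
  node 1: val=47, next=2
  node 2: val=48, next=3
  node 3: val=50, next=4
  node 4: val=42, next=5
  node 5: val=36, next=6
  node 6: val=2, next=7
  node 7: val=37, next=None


Floyd's tortoise (slow, +1) and hare (fast, +2):
  init: slow=0, fast=0
  step 1: slow=1, fast=2
  step 2: slow=2, fast=4
  step 3: slow=3, fast=6
  step 4: fast 6->7->None, no cycle

Cycle: no


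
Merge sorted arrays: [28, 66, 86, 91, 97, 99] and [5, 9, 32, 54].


Take 5 from B
Take 9 from B
Take 28 from A
Take 32 from B
Take 54 from B

Merged: [5, 9, 28, 32, 54, 66, 86, 91, 97, 99]


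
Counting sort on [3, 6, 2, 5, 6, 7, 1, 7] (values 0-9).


Input: [3, 6, 2, 5, 6, 7, 1, 7]
Counts: [0, 1, 1, 1, 0, 1, 2, 2, 0, 0]

Sorted: [1, 2, 3, 5, 6, 6, 7, 7]


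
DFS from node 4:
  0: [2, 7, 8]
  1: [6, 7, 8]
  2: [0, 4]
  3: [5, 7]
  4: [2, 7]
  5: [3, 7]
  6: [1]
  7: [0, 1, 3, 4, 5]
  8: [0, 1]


Visit 4, push [7, 2]
Visit 2, push [0]
Visit 0, push [8, 7]
Visit 7, push [5, 3, 1]
Visit 1, push [8, 6]
Visit 6, push []
Visit 8, push []
Visit 3, push [5]
Visit 5, push []

DFS order: [4, 2, 0, 7, 1, 6, 8, 3, 5]


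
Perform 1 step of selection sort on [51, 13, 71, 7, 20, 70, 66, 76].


Initial: [51, 13, 71, 7, 20, 70, 66, 76]
Step 1: min=7 at 3
  Swap: [7, 13, 71, 51, 20, 70, 66, 76]

After 1 step: [7, 13, 71, 51, 20, 70, 66, 76]


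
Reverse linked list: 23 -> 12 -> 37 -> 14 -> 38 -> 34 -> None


Step 1: curr=23, set curr.next=prev(None) | reversed so far: 23
Step 2: curr=12, set curr.next=prev(23) | reversed so far: 12 -> 23
Step 3: curr=37, set curr.next=prev(12) | reversed so far: 37 -> 12 -> 23
Step 4: curr=14, set curr.next=prev(37) | reversed so far: 14 -> 37 -> 12 -> 23
Step 5: curr=38, set curr.next=prev(14) | reversed so far: 38 -> 14 -> 37 -> 12 -> 23
Step 6: curr=34, set curr.next=prev(38) | reversed so far: 34 -> 38 -> 14 -> 37 -> 12 -> 23

34 -> 38 -> 14 -> 37 -> 12 -> 23 -> None


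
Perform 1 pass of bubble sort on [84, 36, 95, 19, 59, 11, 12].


Initial: [84, 36, 95, 19, 59, 11, 12]
Pass 1: [36, 84, 19, 59, 11, 12, 95] (5 swaps)

After 1 pass: [36, 84, 19, 59, 11, 12, 95]


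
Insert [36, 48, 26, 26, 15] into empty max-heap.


Insert 36: [36]
Insert 48: [48, 36]
Insert 26: [48, 36, 26]
Insert 26: [48, 36, 26, 26]
Insert 15: [48, 36, 26, 26, 15]

Final heap: [48, 36, 26, 26, 15]


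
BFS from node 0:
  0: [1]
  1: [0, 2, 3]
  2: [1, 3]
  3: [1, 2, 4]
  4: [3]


Visit 0, enqueue [1]
Visit 1, enqueue [2, 3]
Visit 2, enqueue []
Visit 3, enqueue [4]
Visit 4, enqueue []

BFS order: [0, 1, 2, 3, 4]


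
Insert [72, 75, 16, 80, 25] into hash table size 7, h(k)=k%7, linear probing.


Insert 72: h=2 -> slot 2
Insert 75: h=5 -> slot 5
Insert 16: h=2, 1 probes -> slot 3
Insert 80: h=3, 1 probes -> slot 4
Insert 25: h=4, 2 probes -> slot 6

Table: [None, None, 72, 16, 80, 75, 25]


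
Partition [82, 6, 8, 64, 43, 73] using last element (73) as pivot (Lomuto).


Pivot: 73
  6 <= 73: swap -> [6, 82, 8, 64, 43, 73]
  8 <= 73: swap -> [6, 8, 82, 64, 43, 73]
  64 <= 73: swap -> [6, 8, 64, 82, 43, 73]
  43 <= 73: swap -> [6, 8, 64, 43, 82, 73]
Place pivot at 4: [6, 8, 64, 43, 73, 82]

Partitioned: [6, 8, 64, 43, 73, 82]


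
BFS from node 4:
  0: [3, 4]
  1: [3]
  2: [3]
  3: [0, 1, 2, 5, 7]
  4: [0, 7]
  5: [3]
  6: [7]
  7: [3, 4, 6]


Visit 4, enqueue [0, 7]
Visit 0, enqueue [3]
Visit 7, enqueue [6]
Visit 3, enqueue [1, 2, 5]
Visit 6, enqueue []
Visit 1, enqueue []
Visit 2, enqueue []
Visit 5, enqueue []

BFS order: [4, 0, 7, 3, 6, 1, 2, 5]


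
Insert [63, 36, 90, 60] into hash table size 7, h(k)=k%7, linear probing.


Insert 63: h=0 -> slot 0
Insert 36: h=1 -> slot 1
Insert 90: h=6 -> slot 6
Insert 60: h=4 -> slot 4

Table: [63, 36, None, None, 60, None, 90]


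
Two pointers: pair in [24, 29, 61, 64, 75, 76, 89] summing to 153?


lo=0(24)+hi=6(89)=113
lo=1(29)+hi=6(89)=118
lo=2(61)+hi=6(89)=150
lo=3(64)+hi=6(89)=153

Yes: 64+89=153


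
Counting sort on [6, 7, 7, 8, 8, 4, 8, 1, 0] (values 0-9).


Input: [6, 7, 7, 8, 8, 4, 8, 1, 0]
Counts: [1, 1, 0, 0, 1, 0, 1, 2, 3, 0]

Sorted: [0, 1, 4, 6, 7, 7, 8, 8, 8]


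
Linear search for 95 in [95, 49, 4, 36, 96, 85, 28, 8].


i=0: 95==95 found!

Found at 0, 1 comps
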